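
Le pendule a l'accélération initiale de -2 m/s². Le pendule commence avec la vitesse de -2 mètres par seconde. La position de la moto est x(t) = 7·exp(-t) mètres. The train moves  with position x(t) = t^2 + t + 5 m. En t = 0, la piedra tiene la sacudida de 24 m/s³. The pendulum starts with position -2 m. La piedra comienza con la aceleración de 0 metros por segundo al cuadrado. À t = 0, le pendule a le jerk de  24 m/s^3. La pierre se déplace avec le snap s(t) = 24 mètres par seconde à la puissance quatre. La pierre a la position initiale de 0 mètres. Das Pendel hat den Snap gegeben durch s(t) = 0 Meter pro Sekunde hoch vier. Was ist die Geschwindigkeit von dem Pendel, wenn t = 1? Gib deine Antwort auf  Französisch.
En partant du snap s(t) = 0, nous prenons 3 intégrales. L'intégrale du snap, avec j(0) = 24, donne le jerk: j(t) = 24. En intégrant le jerk et en utilisant la condition initiale a(0) = -2, nous obtenons a(t) = 24·t - 2. La primitive de l'accélération, avec v(0) = -2, donne la vitesse: v(t) = 12·t^2 - 2·t - 2. Nous avons la vitesse v(t) = 12·t^2 - 2·t - 2. En substituant t = 1: v(1) = 8.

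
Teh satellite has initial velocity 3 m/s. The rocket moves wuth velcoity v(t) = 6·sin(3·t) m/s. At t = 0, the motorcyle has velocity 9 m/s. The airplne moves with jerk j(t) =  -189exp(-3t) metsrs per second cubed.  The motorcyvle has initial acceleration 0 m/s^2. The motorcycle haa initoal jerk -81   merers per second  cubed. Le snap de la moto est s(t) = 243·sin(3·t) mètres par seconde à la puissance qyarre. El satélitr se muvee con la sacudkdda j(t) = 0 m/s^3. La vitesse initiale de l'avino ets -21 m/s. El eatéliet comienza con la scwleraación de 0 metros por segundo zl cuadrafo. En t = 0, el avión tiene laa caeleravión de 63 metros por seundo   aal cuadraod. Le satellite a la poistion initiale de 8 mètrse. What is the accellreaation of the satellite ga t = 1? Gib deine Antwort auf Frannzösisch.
Nous devons intégrer notre équation du jerk j(t) = 0 1 fois. La primitive du jerk est l'accélération. En utilisant a(0) = 0, nous obtenons a(t) = 0. Nous avons l'accélération a(t) = 0. En substituant t = 1: a(1) = 0.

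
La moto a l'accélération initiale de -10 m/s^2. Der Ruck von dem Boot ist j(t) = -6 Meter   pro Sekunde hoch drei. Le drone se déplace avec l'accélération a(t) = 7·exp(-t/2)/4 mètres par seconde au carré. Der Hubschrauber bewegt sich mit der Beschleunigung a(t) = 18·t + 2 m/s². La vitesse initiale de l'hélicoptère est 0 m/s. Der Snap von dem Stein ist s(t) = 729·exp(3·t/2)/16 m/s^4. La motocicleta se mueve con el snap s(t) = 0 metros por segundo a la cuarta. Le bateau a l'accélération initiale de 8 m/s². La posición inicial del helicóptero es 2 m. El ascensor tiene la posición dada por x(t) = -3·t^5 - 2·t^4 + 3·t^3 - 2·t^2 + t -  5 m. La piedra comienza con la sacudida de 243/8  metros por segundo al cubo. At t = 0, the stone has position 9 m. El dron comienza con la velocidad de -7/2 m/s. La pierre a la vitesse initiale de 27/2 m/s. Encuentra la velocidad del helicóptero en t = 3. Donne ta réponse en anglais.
We need to integrate our acceleration equation a(t) = 18·t + 2 1 time. Taking ∫a(t)dt and applying v(0) = 0, we find v(t) = t·(9·t + 2). Using v(t) = t·(9·t + 2) and substituting t = 3, we find v = 87.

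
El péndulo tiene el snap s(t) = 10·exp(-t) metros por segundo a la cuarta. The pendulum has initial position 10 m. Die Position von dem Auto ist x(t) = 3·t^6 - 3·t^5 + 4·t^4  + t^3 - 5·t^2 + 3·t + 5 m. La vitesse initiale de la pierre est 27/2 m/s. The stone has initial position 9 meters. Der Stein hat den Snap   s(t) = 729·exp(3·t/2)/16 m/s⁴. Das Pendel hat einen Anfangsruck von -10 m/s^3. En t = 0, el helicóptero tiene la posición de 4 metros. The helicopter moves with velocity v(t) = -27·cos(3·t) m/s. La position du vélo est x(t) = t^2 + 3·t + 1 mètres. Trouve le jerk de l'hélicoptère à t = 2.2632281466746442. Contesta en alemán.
Wir müssen unsere Gleichung für die Geschwindigkeit v(t) = -27·cos(3·t) 2-mal ableiten. Mit d/dt von v(t) finden wir a(t) = 81·sin(3·t). Mit d/dt von a(t) finden wir j(t) = 243·cos(3·t). Mit j(t) = 243·cos(3·t) und Einsetzen von t = 2.2632281466746442, finden wir j = 212.490912512686.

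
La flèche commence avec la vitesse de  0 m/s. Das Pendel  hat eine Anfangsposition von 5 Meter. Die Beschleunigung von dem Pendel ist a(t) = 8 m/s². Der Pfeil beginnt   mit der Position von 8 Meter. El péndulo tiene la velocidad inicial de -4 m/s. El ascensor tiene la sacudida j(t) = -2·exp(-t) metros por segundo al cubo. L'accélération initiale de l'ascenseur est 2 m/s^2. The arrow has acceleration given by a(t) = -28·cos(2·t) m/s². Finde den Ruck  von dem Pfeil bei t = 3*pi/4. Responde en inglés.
We must differentiate our acceleration equation a(t) = -28·cos(2·t) 1 time. Taking d/dt of a(t), we find j(t) = 56·sin(2·t). We have jerk j(t) = 56·sin(2·t). Substituting t = 3*pi/4: j(3*pi/4) = -56.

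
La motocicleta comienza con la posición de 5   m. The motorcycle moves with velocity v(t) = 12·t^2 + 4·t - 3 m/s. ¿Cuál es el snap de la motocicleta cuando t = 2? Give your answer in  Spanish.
Debemos derivar nuestra ecuación de la velocidad v(t) = 12·t^2 + 4·t - 3 3 veces. Tomando d/dt de v(t), encontramos a(t) = 24·t + 4. Derivando la aceleración, obtenemos la sacudida: j(t) = 24. Derivando la sacudida, obtenemos el snap: s(t) = 0. Tenemos el snap s(t) = 0. Sustituyendo t = 2: s(2) = 0.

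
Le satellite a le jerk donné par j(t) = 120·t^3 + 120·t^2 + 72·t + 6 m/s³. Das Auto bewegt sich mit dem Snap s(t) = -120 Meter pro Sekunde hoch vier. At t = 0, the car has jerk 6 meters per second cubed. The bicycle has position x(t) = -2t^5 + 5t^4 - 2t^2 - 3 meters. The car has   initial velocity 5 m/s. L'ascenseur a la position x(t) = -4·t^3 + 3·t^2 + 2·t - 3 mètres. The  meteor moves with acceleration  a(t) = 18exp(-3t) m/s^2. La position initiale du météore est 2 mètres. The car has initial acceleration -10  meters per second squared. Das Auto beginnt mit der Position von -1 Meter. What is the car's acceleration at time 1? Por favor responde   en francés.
Pour résoudre ceci, nous devons prendre 2 primitives de notre équation du snap s(t) = -120. L'intégrale du snap est le jerk. En utilisant j(0) = 6, nous obtenons j(t) = 6 - 120·t. L'intégrale du jerk est l'accélération. En utilisant a(0) = -10, nous obtenons a(t) = -60·t^2 + 6·t - 10. De l'équation de l'accélération a(t) = -60·t^2 + 6·t - 10, nous substituons t = 1 pour obtenir a = -64.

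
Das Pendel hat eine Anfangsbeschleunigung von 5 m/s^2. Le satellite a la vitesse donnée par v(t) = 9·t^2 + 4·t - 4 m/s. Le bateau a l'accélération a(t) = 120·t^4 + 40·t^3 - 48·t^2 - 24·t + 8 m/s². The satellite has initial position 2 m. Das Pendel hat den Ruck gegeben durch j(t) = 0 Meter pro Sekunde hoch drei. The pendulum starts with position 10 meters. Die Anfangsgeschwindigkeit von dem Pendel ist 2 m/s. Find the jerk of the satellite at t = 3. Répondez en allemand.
Wir müssen unsere Gleichung für die Geschwindigkeit v(t) = 9·t^2 + 4·t - 4 2-mal ableiten. Durch Ableiten von der Geschwindigkeit erhalten wir die Beschleunigung: a(t) = 18·t + 4. Durch Ableiten von der Beschleunigung erhalten wir den Ruck: j(t) = 18. Wir haben den Ruck j(t) = 18. Durch Einsetzen von t = 3: j(3) = 18.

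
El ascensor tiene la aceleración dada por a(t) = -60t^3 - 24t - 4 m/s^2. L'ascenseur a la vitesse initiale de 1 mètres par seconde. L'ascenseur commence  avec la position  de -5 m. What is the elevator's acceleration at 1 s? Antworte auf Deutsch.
Mit a(t) = -60·t^3 - 24·t - 4 und Einsetzen von t = 1, finden wir a = -88.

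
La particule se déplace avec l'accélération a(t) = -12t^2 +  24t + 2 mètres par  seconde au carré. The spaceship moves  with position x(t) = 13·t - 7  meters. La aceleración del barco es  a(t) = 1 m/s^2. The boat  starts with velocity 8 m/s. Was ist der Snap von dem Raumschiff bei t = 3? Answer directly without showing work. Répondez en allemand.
Bei t = 3, s = 0.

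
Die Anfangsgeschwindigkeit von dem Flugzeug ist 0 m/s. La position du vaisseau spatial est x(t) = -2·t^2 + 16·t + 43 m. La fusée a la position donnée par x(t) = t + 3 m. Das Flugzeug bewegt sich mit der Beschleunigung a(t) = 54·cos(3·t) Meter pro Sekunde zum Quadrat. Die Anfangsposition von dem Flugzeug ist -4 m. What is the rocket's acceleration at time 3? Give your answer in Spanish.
Partiendo de la posición x(t) = t + 3, tomamos 2 derivadas. La derivada de la posición da la velocidad: v(t) = 1. La derivada de la velocidad da la aceleración: a(t) = 0. Usando a(t) = 0 y sustituyendo t = 3, encontramos a = 0.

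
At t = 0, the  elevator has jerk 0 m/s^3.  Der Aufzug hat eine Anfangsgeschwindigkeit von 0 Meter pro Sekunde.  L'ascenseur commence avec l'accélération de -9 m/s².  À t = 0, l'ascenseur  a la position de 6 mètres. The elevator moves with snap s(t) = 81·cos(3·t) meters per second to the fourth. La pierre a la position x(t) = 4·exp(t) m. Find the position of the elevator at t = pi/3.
We must find the integral of our snap equation s(t) = 81·cos(3·t) 4 times. Integrating snap and using the initial condition j(0) = 0, we get j(t) = 27·sin(3·t). Finding the antiderivative of j(t) and using a(0) = -9: a(t) = -9·cos(3·t). The antiderivative of acceleration is velocity. Using v(0) = 0, we get v(t) = -3·sin(3·t). Integrating velocity and using the initial condition x(0) = 6, we get x(t) = cos(3·t) + 5. From the given position equation x(t) = cos(3·t) + 5, we substitute t = pi/3 to get x = 4.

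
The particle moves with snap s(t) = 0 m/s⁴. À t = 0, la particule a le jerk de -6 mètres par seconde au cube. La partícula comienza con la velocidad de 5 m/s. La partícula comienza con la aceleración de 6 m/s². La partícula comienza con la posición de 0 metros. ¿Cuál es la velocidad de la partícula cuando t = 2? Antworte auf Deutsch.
Wir müssen die Stammfunktion unserer Gleichung für den Snap s(t) = 0 3-mal finden. Mit ∫s(t)dt und Anwendung von j(0) = -6, finden wir j(t) = -6. Das Integral von dem Ruck, mit a(0) = 6, ergibt die Beschleunigung: a(t) = 6 - 6·t. Mit ∫a(t)dt und Anwendung von v(0) = 5, finden wir v(t) = -3·t^2 + 6·t + 5. Mit v(t) = -3·t^2 + 6·t + 5 und Einsetzen von t = 2, finden wir v = 5.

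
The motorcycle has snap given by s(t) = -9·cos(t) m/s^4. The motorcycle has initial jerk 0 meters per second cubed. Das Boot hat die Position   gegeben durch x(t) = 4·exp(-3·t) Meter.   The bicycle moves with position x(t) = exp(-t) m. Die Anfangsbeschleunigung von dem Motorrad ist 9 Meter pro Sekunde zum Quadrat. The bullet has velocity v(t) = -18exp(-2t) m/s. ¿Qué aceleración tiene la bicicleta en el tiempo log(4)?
Para resolver esto, necesitamos tomar 2 derivadas de nuestra ecuación de la posición x(t) = exp(-t). Tomando d/dt de x(t), encontramos v(t) = -exp(-t). Derivando la velocidad, obtenemos la aceleración: a(t) = exp(-t). De la ecuación de la aceleración a(t) = exp(-t), sustituimos t = log(4) para obtener a = 1/4.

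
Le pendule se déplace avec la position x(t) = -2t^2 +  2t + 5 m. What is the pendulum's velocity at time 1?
Starting from position x(t) = -2·t^2 + 2·t + 5, we take 1 derivative. Differentiating position, we get velocity: v(t) = 2 - 4·t. From the given velocity equation v(t) = 2 - 4·t, we substitute t = 1 to get v = -2.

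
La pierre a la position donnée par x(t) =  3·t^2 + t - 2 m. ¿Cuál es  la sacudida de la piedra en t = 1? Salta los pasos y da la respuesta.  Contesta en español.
La sacudida en t = 1 es j = 0.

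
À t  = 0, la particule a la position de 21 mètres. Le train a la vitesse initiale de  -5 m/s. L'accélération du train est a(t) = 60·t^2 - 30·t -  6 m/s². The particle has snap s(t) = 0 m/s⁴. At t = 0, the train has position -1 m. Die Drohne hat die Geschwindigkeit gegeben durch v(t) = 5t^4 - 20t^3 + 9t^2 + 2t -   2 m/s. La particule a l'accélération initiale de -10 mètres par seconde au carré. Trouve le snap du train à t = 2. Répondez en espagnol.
Para resolver esto, necesitamos tomar 2 derivadas de nuestra ecuación de la aceleración a(t) = 60·t^2 - 30·t - 6. La derivada de la aceleración da la sacudida: j(t) = 120·t - 30. La derivada de la sacudida da el snap: s(t) = 120. Usando s(t) = 120 y sustituyendo t = 2, encontramos s = 120.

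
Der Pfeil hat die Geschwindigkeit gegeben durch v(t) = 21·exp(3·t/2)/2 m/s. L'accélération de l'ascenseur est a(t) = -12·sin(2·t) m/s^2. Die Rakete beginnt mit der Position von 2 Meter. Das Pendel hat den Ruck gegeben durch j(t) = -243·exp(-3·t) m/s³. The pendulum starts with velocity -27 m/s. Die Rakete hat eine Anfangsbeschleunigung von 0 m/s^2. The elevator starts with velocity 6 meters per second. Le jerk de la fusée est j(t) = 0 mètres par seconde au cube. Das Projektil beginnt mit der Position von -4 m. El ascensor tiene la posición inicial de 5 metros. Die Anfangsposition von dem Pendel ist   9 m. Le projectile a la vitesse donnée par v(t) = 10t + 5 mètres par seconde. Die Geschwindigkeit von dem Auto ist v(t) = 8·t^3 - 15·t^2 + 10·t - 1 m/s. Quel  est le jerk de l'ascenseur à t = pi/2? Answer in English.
To solve this, we need to take 1 derivative of our acceleration equation a(t) = -12·sin(2·t). The derivative of acceleration gives jerk: j(t) = -24·cos(2·t). We have jerk j(t) = -24·cos(2·t). Substituting t = pi/2: j(pi/2) = 24.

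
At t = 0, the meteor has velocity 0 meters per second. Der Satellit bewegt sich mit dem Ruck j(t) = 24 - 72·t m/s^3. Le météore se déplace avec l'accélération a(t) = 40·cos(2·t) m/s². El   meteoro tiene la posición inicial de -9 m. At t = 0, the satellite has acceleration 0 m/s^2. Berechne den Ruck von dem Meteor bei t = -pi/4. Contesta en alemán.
Ausgehend von der Beschleunigung a(t) = 40·cos(2·t), nehmen wir 1 Ableitung. Mit d/dt von a(t) finden wir j(t) = -80·sin(2·t). Wir haben den Ruck j(t) = -80·sin(2·t). Durch Einsetzen von t = -pi/4: j(-pi/4) = 80.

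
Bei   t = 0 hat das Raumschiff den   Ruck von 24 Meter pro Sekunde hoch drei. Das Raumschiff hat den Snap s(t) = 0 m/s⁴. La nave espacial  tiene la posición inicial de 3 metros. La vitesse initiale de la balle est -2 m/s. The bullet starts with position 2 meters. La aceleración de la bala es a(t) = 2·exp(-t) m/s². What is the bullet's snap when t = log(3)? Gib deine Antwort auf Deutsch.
Um dies zu lösen, müssen wir 2 Ableitungen unserer Gleichung für die Beschleunigung a(t) = 2·exp(-t) nehmen. Mit d/dt von a(t) finden wir j(t) = -2·exp(-t). Durch Ableiten von dem Ruck erhalten wir den Snap: s(t) = 2·exp(-t). Aus der Gleichung für den Snap s(t) = 2·exp(-t), setzen wir t = log(3) ein und erhalten s = 2/3.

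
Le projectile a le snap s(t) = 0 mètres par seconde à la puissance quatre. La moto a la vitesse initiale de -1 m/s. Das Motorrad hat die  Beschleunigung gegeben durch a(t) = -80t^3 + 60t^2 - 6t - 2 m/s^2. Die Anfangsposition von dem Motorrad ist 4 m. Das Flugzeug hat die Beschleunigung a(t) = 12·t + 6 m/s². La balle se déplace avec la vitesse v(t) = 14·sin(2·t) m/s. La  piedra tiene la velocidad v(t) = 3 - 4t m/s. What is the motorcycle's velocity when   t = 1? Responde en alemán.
Wir müssen unsere Gleichung für die Beschleunigung a(t) = -80·t^3 + 60·t^2 - 6·t - 2 1-mal integrieren. Durch Integration von der Beschleunigung und Verwendung der Anfangsbedingung v(0) = -1, erhalten wir v(t) = -20·t^4 + 20·t^3 - 3·t^2 - 2·t - 1. Wir haben die Geschwindigkeit v(t) = -20·t^4 + 20·t^3 - 3·t^2 - 2·t - 1. Durch Einsetzen von t = 1: v(1) = -6.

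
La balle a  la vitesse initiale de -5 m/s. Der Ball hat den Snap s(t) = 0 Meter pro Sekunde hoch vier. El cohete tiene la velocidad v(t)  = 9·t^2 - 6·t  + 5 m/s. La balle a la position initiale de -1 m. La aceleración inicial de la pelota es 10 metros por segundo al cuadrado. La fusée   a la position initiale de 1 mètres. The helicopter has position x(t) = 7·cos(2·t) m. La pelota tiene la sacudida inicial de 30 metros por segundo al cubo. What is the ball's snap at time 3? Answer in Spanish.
Usando s(t) = 0 y sustituyendo t = 3, encontramos s = 0.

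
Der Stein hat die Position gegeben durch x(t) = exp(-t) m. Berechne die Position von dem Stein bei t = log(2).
Wir haben die Position x(t) = exp(-t). Durch Einsetzen von t = log(2): x(log(2)) = 1/2.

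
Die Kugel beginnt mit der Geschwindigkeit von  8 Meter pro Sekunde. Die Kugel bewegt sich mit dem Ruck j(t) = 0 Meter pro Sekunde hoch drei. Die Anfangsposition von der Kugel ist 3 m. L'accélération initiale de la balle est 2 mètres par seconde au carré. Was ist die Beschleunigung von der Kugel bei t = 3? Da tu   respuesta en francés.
Pour résoudre ceci, nous devons prendre 1 intégrale de notre équation du jerk j(t) = 0. En prenant ∫j(t)dt et en appliquant a(0) = 2, nous trouvons a(t) = 2. De l'équation de l'accélération a(t) = 2, nous substituons t = 3 pour obtenir a = 2.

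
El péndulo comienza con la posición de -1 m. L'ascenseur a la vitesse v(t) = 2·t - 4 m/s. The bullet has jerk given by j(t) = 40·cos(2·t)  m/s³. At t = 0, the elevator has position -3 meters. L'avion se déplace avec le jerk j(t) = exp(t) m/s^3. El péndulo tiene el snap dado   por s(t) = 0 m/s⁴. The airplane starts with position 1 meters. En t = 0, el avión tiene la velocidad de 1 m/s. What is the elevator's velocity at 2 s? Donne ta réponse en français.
En utilisant v(t) = 2·t - 4 et en substituant t = 2, nous trouvons v = 0.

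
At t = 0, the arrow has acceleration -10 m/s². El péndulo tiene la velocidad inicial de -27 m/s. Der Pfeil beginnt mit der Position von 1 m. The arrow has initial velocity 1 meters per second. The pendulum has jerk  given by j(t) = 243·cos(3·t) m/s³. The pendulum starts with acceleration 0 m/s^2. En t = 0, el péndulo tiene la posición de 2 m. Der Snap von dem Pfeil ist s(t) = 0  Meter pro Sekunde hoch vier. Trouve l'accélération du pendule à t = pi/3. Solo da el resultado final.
La réponse est 0.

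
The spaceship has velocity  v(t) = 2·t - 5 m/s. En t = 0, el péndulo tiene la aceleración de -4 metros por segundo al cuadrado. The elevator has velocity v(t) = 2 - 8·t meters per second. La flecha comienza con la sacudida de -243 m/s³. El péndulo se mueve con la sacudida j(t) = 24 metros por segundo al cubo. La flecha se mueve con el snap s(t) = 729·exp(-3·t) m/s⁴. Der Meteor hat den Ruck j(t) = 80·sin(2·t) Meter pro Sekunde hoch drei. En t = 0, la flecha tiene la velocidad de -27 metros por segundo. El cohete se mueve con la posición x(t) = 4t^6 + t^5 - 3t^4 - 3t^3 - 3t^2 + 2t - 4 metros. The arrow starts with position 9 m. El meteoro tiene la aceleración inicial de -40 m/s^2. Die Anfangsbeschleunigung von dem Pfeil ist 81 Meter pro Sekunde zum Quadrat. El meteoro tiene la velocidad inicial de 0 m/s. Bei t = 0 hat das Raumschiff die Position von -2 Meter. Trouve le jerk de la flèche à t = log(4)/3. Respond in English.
To solve this, we need to take 1 antiderivative of our snap equation s(t) = 729·exp(-3·t). The antiderivative of snap, with j(0) = -243, gives jerk: j(t) = -243·exp(-3·t). Using j(t) = -243·exp(-3·t) and substituting t = log(4)/3, we find j = -243/4.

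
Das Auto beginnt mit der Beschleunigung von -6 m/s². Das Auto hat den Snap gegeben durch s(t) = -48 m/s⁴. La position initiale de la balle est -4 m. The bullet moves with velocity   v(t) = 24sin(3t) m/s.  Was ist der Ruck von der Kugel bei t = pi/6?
Ausgehend von der Geschwindigkeit v(t) = 24·sin(3·t), nehmen wir 2 Ableitungen. Durch Ableiten von der Geschwindigkeit erhalten wir die Beschleunigung: a(t) = 72·cos(3·t). Mit d/dt von a(t) finden wir j(t) = -216·sin(3·t). Mit j(t) = -216·sin(3·t) und Einsetzen von t = pi/6, finden wir j = -216.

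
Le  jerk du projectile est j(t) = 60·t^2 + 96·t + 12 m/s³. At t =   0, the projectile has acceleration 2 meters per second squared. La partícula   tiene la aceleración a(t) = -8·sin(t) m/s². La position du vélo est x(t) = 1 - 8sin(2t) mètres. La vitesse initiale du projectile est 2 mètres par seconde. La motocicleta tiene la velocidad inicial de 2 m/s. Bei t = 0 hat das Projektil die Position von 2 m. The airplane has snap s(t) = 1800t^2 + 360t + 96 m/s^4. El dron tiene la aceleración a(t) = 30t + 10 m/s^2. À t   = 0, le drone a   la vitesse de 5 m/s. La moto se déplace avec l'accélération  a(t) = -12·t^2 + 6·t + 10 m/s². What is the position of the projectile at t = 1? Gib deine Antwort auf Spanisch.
Partiendo de la sacudida j(t) = 60·t^2 + 96·t + 12, tomamos 3 antiderivadas. La integral de la sacudida, con a(0) = 2, da la aceleración: a(t) = 20·t^3 + 48·t^2 + 12·t + 2. Integrando la aceleración y usando la condición inicial v(0) = 2, obtenemos v(t) = 5·t^4 + 16·t^3 + 6·t^2 + 2·t + 2. La antiderivada de la velocidad, con x(0) = 2, da la posición: x(t) = t^5 + 4·t^4 + 2·t^3 + t^2 + 2·t + 2. De la ecuación de la posición x(t) = t^5 + 4·t^4 + 2·t^3 + t^2 + 2·t + 2, sustituimos t = 1 para obtener x = 12.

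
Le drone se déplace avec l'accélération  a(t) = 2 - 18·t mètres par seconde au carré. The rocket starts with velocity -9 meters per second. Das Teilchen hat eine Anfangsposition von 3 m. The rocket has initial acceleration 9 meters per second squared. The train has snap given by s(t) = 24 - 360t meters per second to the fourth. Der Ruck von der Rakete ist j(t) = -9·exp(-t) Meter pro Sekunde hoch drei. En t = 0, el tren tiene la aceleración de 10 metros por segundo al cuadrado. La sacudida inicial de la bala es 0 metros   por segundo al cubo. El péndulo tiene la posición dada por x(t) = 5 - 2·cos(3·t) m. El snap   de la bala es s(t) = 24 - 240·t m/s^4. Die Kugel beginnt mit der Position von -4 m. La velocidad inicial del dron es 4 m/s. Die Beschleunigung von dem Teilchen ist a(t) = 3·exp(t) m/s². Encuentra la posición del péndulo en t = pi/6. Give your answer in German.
Wir haben die Position x(t) = 5 - 2·cos(3·t). Durch Einsetzen von t = pi/6: x(pi/6) = 5.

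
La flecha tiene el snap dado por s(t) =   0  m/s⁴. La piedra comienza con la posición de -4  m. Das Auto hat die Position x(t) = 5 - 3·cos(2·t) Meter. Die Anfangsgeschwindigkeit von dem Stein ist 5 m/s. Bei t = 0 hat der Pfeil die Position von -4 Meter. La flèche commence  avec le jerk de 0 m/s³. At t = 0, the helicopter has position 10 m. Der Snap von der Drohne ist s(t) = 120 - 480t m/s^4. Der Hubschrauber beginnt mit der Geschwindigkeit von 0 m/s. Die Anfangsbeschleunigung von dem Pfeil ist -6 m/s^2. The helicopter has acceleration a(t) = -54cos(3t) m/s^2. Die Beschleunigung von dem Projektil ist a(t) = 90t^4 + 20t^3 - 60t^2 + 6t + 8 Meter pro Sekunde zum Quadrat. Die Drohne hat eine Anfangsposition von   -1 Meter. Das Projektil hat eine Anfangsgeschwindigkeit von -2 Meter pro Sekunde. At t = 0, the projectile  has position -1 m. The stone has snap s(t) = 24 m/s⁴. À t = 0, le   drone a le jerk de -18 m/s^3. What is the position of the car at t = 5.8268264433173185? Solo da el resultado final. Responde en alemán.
x(5.8268264433173185) = 3.16520651194102.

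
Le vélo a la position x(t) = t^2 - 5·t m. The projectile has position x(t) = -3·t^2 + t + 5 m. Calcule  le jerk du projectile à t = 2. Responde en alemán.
Ausgehend von der Position x(t) = -3·t^2 + t + 5, nehmen wir 3 Ableitungen. Die Ableitung von der Position ergibt die Geschwindigkeit: v(t) = 1 - 6·t. Mit d/dt von v(t) finden wir a(t) = -6. Die Ableitung von der Beschleunigung ergibt den Ruck: j(t) = 0. Wir haben den Ruck j(t) = 0. Durch Einsetzen von t = 2: j(2) = 0.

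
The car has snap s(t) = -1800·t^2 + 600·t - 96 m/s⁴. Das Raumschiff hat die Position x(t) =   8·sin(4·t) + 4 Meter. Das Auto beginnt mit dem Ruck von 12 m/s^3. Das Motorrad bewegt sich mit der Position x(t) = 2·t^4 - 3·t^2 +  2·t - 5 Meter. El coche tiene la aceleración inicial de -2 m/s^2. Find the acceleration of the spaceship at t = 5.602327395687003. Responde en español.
Partiendo de la posición x(t) = 8·sin(4·t) + 4, tomamos 2 derivadas. Tomando d/dt de x(t), encontramos v(t) = 32·cos(4·t). Tomando d/dt de v(t), encontramos a(t) = -128·sin(4·t). Tenemos la aceleración a(t) = -128·sin(4·t). Sustituyendo t = 5.602327395687003: a(5.602327395687003) = 51.9783169153442.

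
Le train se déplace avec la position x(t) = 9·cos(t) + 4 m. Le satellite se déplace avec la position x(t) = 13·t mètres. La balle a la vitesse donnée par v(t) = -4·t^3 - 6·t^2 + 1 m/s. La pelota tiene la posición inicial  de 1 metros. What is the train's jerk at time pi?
To solve this, we need to take 3 derivatives of our position equation x(t) = 9·cos(t) + 4. Differentiating position, we get velocity: v(t) = -9·sin(t). Differentiating velocity, we get acceleration: a(t) = -9·cos(t). The derivative of acceleration gives jerk: j(t) = 9·sin(t). We have jerk j(t) = 9·sin(t). Substituting t = pi: j(pi) = 0.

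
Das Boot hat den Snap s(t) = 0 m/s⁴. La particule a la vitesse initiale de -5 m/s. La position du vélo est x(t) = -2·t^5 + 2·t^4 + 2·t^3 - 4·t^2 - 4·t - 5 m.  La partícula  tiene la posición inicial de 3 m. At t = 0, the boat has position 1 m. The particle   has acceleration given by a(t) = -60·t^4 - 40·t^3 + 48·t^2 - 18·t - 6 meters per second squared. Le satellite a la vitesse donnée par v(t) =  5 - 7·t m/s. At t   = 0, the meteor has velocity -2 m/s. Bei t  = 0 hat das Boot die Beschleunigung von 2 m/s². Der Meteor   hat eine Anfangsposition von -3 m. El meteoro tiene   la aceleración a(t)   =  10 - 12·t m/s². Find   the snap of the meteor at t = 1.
We must differentiate our acceleration equation a(t) = 10 - 12·t 2 times. The derivative of acceleration gives jerk: j(t) = -12. The derivative of jerk gives snap: s(t) = 0. From the given snap equation s(t) = 0, we substitute t = 1 to get s = 0.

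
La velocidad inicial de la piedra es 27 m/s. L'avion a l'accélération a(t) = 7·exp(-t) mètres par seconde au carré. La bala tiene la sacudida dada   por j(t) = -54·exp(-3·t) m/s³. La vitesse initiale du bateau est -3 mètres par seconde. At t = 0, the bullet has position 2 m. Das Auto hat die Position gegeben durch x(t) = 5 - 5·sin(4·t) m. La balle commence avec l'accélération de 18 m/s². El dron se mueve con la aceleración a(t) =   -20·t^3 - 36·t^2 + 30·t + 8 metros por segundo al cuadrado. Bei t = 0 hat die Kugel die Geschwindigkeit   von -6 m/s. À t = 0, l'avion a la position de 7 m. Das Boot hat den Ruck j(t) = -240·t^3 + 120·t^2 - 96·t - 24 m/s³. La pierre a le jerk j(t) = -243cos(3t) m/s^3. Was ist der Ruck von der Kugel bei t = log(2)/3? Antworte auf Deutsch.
Aus der Gleichung für den Ruck j(t) = -54·exp(-3·t), setzen wir t = log(2)/3 ein und erhalten j = -27.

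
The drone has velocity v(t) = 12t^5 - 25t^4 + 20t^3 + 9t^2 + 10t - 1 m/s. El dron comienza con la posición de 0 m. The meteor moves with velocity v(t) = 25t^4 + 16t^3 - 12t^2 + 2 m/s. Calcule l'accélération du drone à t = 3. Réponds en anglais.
To solve this, we need to take 1 derivative of our velocity equation v(t) = 12·t^5 - 25·t^4 + 20·t^3 + 9·t^2 + 10·t - 1. Taking d/dt of v(t), we find a(t) = 60·t^4 - 100·t^3 + 60·t^2 + 18·t + 10. We have acceleration a(t) = 60·t^4 - 100·t^3 + 60·t^2 + 18·t + 10. Substituting t = 3: a(3) = 2764.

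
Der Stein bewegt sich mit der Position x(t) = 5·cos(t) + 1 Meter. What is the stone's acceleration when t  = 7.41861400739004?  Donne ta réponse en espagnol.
Partiendo de la posición x(t) = 5·cos(t) + 1, tomamos 2 derivadas. La derivada de la posición da la velocidad: v(t) = -5·sin(t). Tomando d/dt de v(t), encontramos a(t) = -5·cos(t). De la ecuación de la aceleración a(t) = -5·cos(t), sustituimos t = 7.41861400739004 para obtener a = -2.10871881209331.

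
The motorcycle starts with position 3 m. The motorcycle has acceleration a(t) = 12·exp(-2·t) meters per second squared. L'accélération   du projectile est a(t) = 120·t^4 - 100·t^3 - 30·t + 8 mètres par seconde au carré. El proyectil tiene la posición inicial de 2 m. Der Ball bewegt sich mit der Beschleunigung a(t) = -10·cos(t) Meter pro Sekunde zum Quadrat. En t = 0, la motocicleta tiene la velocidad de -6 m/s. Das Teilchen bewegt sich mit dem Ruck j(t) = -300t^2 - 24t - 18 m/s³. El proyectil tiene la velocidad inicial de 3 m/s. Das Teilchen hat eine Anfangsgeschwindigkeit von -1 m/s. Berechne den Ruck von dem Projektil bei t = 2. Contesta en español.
Partiendo de la aceleración a(t) = 120·t^4 - 100·t^3 - 30·t + 8, tomamos 1 derivada. Derivando la aceleración, obtenemos la sacudida: j(t) = 480·t^3 - 300·t^2 - 30. Usando j(t) = 480·t^3 - 300·t^2 - 30 y sustituyendo t = 2, encontramos j = 2610.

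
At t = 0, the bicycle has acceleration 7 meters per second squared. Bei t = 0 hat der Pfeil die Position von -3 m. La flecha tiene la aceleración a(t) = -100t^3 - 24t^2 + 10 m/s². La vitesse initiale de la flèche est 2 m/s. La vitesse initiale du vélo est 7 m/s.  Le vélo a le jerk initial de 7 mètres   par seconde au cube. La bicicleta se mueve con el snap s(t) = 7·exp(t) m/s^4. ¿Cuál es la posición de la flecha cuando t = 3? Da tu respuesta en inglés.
To find the answer, we compute 2 integrals of a(t) = -100·t^3 - 24·t^2 + 10. The integral of acceleration, with v(0) = 2, gives velocity: v(t) = -25·t^4 - 8·t^3 + 10·t + 2. Taking ∫v(t)dt and applying x(0) = -3, we find x(t) = -5·t^5 - 2·t^4 + 5·t^2 + 2·t - 3. We have position x(t) = -5·t^5 - 2·t^4 + 5·t^2 + 2·t - 3. Substituting t = 3: x(3) = -1329.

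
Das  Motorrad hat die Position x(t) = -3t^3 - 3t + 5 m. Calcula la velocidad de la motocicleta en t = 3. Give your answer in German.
Ausgehend von der Position x(t) = -3·t^3 - 3·t + 5, nehmen wir 1 Ableitung. Die Ableitung von der Position ergibt die Geschwindigkeit: v(t) = -9·t^2 - 3. Mit v(t) = -9·t^2 - 3 und Einsetzen von t = 3, finden wir v = -84.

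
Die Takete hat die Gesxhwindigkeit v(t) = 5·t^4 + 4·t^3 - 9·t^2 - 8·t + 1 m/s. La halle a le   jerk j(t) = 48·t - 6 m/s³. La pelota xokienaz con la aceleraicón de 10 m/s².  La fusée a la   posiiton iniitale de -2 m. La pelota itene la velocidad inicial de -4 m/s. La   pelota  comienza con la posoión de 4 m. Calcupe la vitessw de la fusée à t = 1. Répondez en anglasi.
From the given velocity equation v(t) = 5·t^4 + 4·t^3 - 9·t^2 - 8·t + 1, we substitute t = 1 to get v = -7.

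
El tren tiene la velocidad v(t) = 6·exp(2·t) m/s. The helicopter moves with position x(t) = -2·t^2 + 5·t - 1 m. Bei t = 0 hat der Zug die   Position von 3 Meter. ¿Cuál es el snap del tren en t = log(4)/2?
Partiendo de la velocidad v(t) = 6·exp(2·t), tomamos 3 derivadas. La derivada de la velocidad da la aceleración: a(t) = 12·exp(2·t). La derivada de la aceleración da la sacudida: j(t) = 24·exp(2·t). Derivando la sacudida, obtenemos el snap: s(t) = 48·exp(2·t). De la ecuación del snap s(t) = 48·exp(2·t), sustituimos t = log(4)/2 para obtener s = 192.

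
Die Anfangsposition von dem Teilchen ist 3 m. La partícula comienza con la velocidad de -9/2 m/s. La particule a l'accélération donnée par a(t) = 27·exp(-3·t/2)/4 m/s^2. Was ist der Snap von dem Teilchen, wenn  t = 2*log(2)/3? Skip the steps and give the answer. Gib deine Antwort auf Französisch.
s(2*log(2)/3) = 243/32.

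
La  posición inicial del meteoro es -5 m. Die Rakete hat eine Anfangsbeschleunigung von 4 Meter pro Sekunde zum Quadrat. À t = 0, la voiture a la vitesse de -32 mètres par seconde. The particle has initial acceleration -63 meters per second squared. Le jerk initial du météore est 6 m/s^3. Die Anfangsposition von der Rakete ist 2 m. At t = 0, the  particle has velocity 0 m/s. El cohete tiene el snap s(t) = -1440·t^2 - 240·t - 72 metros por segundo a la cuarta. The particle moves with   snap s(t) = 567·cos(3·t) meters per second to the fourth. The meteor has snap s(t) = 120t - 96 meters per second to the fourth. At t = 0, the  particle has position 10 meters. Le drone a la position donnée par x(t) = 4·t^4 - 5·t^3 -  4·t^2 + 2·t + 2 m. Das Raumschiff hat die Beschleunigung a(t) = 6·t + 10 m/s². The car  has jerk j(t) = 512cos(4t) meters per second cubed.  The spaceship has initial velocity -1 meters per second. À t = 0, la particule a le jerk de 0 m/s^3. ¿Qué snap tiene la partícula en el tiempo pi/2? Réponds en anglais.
Using s(t) = 567·cos(3·t) and substituting t = pi/2, we find s = 0.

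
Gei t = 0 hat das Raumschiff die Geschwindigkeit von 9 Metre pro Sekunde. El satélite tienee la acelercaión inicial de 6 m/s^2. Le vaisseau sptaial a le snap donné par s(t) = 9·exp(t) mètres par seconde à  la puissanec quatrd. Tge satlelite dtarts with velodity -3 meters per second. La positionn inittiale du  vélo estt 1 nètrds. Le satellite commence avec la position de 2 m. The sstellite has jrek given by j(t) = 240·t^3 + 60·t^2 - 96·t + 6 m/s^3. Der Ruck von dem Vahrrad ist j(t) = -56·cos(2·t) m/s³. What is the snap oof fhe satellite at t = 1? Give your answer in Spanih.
Partiendo de la sacudida j(t) = 240·t^3 + 60·t^2 - 96·t + 6, tomamos 1 derivada. La derivada de la sacudida da el snap: s(t) = 720·t^2 + 120·t - 96. Usando s(t) = 720·t^2 + 120·t - 96 y sustituyendo t = 1, encontramos s = 744.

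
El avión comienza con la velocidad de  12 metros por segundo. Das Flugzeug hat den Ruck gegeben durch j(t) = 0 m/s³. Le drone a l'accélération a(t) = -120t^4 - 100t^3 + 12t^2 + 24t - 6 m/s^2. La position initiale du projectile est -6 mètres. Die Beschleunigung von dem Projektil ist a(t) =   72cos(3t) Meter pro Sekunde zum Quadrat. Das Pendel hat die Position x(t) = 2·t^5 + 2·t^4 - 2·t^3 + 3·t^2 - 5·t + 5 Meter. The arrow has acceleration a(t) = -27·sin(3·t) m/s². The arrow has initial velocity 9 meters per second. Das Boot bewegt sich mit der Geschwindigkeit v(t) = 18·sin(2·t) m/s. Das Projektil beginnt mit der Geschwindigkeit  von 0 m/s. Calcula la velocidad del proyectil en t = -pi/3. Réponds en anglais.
To find the answer, we compute 1 integral of a(t) = 72·cos(3·t). Finding the integral of a(t) and using v(0) = 0: v(t) = 24·sin(3·t). From the given velocity equation v(t) = 24·sin(3·t), we substitute t = -pi/3 to get v = 0.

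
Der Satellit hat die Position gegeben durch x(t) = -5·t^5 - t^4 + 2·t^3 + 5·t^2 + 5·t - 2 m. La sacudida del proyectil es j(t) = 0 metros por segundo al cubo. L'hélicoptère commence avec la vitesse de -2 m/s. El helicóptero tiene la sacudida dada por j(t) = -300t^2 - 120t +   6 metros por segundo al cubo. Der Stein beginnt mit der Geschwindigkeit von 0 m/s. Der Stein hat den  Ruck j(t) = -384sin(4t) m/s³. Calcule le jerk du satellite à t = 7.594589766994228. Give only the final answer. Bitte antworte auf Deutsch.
j(7.594589766994228) = -17473.6082730879.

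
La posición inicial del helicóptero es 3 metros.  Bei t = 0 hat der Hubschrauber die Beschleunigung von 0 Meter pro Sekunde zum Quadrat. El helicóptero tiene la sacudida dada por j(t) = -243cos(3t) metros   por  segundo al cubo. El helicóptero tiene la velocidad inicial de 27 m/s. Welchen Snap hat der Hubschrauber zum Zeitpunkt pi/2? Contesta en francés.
En partant du jerk j(t) = -243·cos(3·t), nous prenons 1 dérivée. En dérivant le jerk, nous obtenons le snap: s(t) = 729·sin(3·t). De l'équation du snap s(t) = 729·sin(3·t), nous substituons t = pi/2 pour obtenir s = -729.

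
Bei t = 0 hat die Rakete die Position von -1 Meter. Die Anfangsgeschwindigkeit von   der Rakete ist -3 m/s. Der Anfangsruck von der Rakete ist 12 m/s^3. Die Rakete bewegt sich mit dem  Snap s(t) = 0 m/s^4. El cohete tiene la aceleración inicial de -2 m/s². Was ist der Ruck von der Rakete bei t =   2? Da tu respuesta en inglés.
Starting from snap s(t) = 0, we take 1 antiderivative. The integral of snap is jerk. Using j(0) = 12, we get j(t) = 12. We have jerk j(t) = 12. Substituting t = 2: j(2) = 12.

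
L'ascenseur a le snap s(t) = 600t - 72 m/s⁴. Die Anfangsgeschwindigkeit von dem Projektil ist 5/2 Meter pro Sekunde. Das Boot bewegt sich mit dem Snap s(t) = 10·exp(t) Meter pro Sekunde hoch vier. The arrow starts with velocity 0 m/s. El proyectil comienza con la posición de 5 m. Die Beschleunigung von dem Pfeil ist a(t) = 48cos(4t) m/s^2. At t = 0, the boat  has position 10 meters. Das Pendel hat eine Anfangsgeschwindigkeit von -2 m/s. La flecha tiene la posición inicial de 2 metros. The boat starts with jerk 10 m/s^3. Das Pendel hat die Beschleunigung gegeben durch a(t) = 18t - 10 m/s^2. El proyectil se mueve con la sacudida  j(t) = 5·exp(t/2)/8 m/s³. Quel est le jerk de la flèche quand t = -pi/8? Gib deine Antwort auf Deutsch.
Wir müssen unsere Gleichung für die Beschleunigung a(t) = 48·cos(4·t) 1-mal ableiten. Durch Ableiten von der Beschleunigung erhalten wir den Ruck: j(t) = -192·sin(4·t). Mit j(t) = -192·sin(4·t) und Einsetzen von t = -pi/8, finden wir j = 192.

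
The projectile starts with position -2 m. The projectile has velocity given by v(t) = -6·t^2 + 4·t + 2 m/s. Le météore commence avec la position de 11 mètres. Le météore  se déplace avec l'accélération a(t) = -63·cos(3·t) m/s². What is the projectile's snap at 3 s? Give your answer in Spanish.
Partiendo de la velocidad v(t) = -6·t^2 + 4·t + 2, tomamos 3 derivadas. Tomando d/dt de v(t), encontramos a(t) = 4 - 12·t. Derivando la aceleración, obtenemos la sacudida: j(t) = -12. La derivada de la sacudida da el snap: s(t) = 0. Tenemos el snap s(t) = 0. Sustituyendo t = 3: s(3) = 0.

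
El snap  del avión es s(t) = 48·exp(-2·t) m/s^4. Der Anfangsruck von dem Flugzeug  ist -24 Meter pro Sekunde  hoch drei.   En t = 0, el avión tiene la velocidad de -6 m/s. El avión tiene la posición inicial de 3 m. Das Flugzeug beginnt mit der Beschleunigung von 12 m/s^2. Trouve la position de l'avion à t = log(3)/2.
Pour résoudre ceci, nous devons prendre 4 intégrales de notre équation du snap s(t) = 48·exp(-2·t). La primitive du snap est le jerk. En utilisant j(0) = -24, nous obtenons j(t) = -24·exp(-2·t). L'intégrale du jerk, avec a(0) = 12, donne l'accélération: a(t) = 12·exp(-2·t). L'intégrale de l'accélération est la vitesse. En utilisant v(0) = -6, nous obtenons v(t) = -6·exp(-2·t). L'intégrale de la vitesse est la position. En utilisant x(0) = 3, nous obtenons x(t) = 3·exp(-2·t). Nous avons la position x(t) = 3·exp(-2·t). En substituant t = log(3)/2: x(log(3)/2) = 1.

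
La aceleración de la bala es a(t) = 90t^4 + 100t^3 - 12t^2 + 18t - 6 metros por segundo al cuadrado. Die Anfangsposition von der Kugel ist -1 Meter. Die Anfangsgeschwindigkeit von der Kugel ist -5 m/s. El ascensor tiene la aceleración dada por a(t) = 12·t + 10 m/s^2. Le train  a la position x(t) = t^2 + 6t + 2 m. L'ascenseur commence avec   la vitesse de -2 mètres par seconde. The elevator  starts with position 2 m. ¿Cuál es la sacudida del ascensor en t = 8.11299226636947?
Debemos derivar nuestra ecuación de la aceleración a(t) = 12·t + 10 1 vez. Tomando d/dt de a(t), encontramos j(t) = 12. Usando j(t) = 12 y sustituyendo t = 8.11299226636947, encontramos j = 12.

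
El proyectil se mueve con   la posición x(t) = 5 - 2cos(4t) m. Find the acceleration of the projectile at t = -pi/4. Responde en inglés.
To solve this, we need to take 2 derivatives of our position equation x(t) = 5 - 2·cos(4·t). Differentiating position, we get velocity: v(t) = 8·sin(4·t). The derivative of velocity gives acceleration: a(t) = 32·cos(4·t). Using a(t) = 32·cos(4·t) and substituting t = -pi/4, we find a = -32.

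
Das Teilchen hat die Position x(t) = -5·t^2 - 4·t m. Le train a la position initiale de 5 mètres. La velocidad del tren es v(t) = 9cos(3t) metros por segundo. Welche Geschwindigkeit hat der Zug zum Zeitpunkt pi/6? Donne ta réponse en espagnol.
Tenemos la velocidad v(t) = 9·cos(3·t). Sustituyendo t = pi/6: v(pi/6) = 0.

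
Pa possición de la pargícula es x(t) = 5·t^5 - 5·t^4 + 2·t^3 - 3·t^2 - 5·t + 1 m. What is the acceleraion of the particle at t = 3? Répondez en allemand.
Um dies zu lösen, müssen wir 2 Ableitungen unserer Gleichung für die Position x(t) = 5·t^5 - 5·t^4 + 2·t^3 - 3·t^2 - 5·t + 1 nehmen. Die Ableitung von der Position ergibt die Geschwindigkeit: v(t) = 25·t^4 - 20·t^3 + 6·t^2 - 6·t - 5. Mit d/dt von v(t) finden wir a(t) = 100·t^3 - 60·t^2 + 12·t - 6. Wir haben die Beschleunigung a(t) = 100·t^3 - 60·t^2 + 12·t - 6. Durch Einsetzen von t = 3: a(3) = 2190.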